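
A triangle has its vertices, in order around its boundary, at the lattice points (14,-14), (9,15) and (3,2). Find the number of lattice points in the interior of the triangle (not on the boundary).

The shoelace formula gives twice the area as |[14·15 − 9·(-14)] + [9·2 − 3·15] + [3·(-14) − 14·2]| = 239, so the area is 239/2.
The number of boundary lattice points is Σ gcd(|Δx|,|Δy|) = gcd(5,29) + gcd(6,13) + gcd(11,16) = 1+1+1 = 3.
By Pick's theorem A = I + B/2 − 1, so I = 239/2 − 3/2 + 1 = 119.

119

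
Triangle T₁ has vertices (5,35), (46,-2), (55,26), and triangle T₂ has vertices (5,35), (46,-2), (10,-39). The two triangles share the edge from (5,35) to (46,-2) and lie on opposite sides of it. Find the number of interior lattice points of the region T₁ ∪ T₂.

2164

The union is the simple quadrilateral with vertices (5,35), (55,26), (46,-2), (10,-39) in order.
Using the shoelace formula, 2A = |(5·26 − 55·35) + (55·(-2) − 46·26) + (46·(-39) − 10·(-2)) + (10·35 − 5·(-39))| = 4330, so the area is 2165.
Summing gcd(|Δx|,|Δy|) over the edges gives the boundary count: gcd(50,9) + gcd(9,28) + gcd(36,37) + gcd(5,74) = 1+1+1+1 = 4.
By Pick's theorem I = A − B/2 + 1 = 2165 − 4/2 + 1 = 2164.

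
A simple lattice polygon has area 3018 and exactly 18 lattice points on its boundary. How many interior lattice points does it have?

3010

Pick's theorem A = I + B/2 − 1 rearranges to I = A − B/2 + 1 = 3018 − 18/2 + 1 = 3010.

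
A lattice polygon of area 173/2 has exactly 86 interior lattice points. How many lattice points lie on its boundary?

3

Pick's theorem gives A = I + B/2 − 1, so B = 2(A − I + 1) = 2(173/2 − 86 + 1) = 3.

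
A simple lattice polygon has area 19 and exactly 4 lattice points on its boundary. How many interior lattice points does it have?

Pick's theorem A = I + B/2 − 1 rearranges to I = A − B/2 + 1 = 19 − 4/2 + 1 = 18.

18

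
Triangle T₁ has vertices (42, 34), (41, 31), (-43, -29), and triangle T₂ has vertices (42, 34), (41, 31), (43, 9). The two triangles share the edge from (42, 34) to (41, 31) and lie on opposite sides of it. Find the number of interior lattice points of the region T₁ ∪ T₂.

The union is the simple quadrilateral with vertices (42, 34), (-43, -29), (41, 31), (43, 9) in order.
The shoelace formula gives twice the area as |(42·(-29) − (-43)·34) + ((-43)·31 − 41·(-29)) + (41·9 − 43·31) + (43·34 − 42·9)| = 220, so the area is 110.
The number of boundary lattice points is Σ gcd(|Δx|,|Δy|) = gcd(85,63) + gcd(84,60) + gcd(2,22) + gcd(1,25) = 1+12+2+1 = 16.
By Pick's theorem I = A − B/2 + 1 = 110 − 16/2 + 1 = 103.

103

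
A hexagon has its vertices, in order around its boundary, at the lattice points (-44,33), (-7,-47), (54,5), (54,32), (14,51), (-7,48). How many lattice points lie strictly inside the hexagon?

5722

By the shoelace formula, twice the signed area is |[(-44)·(-47) − (-7)·33] + [(-7)·5 − 54·(-47)] + [54·32 − 54·5] + [54·51 − 14·32] + [14·48 − (-7)·51] + [(-7)·33 − (-44)·48]| = 11476, so the area is 5738.
The number of boundary lattice points is Σ gcd(|Δx|,|Δy|) = gcd(37,80) + gcd(61,52) + gcd(0,27) + gcd(40,19) + gcd(21,3) + gcd(37,15) = 1+1+27+1+3+1 = 34.
By Pick's theorem A = I + B/2 − 1, so I = 5738 − 34/2 + 1 = 5722.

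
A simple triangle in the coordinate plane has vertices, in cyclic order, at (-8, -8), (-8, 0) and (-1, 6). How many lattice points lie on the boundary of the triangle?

16

Summing gcd(|Δx|,|Δy|) over the edges gives the boundary count: gcd(0,8) + gcd(7,6) + gcd(7,14) = 8+1+7 = 16.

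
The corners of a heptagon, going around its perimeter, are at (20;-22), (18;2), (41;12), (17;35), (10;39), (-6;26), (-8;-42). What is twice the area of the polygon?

The shoelace formula gives twice the area as |[20·2 − 18·(-22)] + [18·12 − 41·2] + [41·35 − 17·12] + [17·39 − 10·35] + [10·26 − (-6)·39] + [(-6)·(-42) − (-8)·26] + [(-8)·(-22) − 20·(-42)]| = 4084, so the area is 2042.

4084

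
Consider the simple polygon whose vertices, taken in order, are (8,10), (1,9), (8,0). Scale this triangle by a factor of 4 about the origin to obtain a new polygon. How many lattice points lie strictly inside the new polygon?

537

The shoelace formula gives twice the area as |(8·9 − 1·10) + (1·0 − 8·9) + (8·10 − 8·0)| = 70, so the area is 35.
Along each edge there are gcd(|Δx|,|Δy|)+1 lattice points, so counting each shared vertex once the boundary has gcd(7,1) + gcd(7,9) + gcd(0,10) = 1+1+10 = 12.
Scaling by 4 multiplies the area by 4² = 16 (so the new area is 560) and multiplies the boundary lattice-point count by 4, giving 48.
By Pick's theorem, the interior count of the dilated polygon is 560 − 48/2 + 1 = 537.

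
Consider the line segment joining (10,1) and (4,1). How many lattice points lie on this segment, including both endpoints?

7

The number of lattice points on a segment between lattice points is gcd(|Δx|,|Δy|) + 1 = gcd(6,0) + 1 = 6 + 1 = 7.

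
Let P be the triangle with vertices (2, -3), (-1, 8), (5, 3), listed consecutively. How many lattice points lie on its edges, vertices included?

5

The number of boundary lattice points is Σ gcd(|Δx|,|Δy|) = gcd(3,11) + gcd(6,5) + gcd(3,6) = 1+1+3 = 5.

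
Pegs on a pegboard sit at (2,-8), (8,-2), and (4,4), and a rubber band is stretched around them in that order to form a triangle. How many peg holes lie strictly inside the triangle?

26

Using the shoelace formula, 2A = |(2·(-2) − 8·(-8)) + (8·4 − 4·(-2)) + (4·(-8) − 2·4)| = 60, so the area is 30.
The number of boundary lattice points is Σ gcd(|Δx|,|Δy|) = gcd(6,6) + gcd(4,6) + gcd(2,12) = 6+2+2 = 10.
By Pick's theorem A = I + B/2 − 1, so I = 30 − 10/2 + 1 = 26.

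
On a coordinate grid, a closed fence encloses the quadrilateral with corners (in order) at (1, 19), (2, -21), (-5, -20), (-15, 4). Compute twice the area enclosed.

813

Using the shoelace formula, 2A = |[1·(-21) − 2·19] + [2·(-20) − (-5)·(-21)] + [(-5)·4 − (-15)·(-20)] + [(-15)·19 − 1·4]| = 813, so the area is 406.5.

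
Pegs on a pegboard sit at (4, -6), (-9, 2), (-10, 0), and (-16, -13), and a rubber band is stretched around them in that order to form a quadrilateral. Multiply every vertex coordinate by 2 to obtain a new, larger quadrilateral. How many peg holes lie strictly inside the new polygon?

The shoelace formula gives twice the area as |[4·2 − (-9)·(-6)] + [(-9)·0 − (-10)·2] + [(-10)·(-13) − (-16)·0] + [(-16)·(-6) − 4·(-13)]| = 252, so the area is 126.
The number of boundary lattice points is Σ gcd(|Δx|,|Δy|) = gcd(13,8) + gcd(1,2) + gcd(6,13) + gcd(20,7) = 1+1+1+1 = 4.
Scaling by 2 multiplies the area by 2² = 4 (so the new area is 504) and multiplies the boundary lattice-point count by 2, giving 8.
By Pick's theorem, the interior count of the dilated polygon is 504 − 8/2 + 1 = 501.

501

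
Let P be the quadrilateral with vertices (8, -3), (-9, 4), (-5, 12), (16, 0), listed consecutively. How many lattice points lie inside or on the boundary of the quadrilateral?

The shoelace formula gives twice the area as |(8·4 − (-9)·(-3)) + ((-9)·12 − (-5)·4) + ((-5)·0 − 16·12) + (16·(-3) − 8·0)| = 323, so the area is 323/2.
Summing gcd(|Δx|,|Δy|) over the edges gives the boundary count: gcd(17,7) + gcd(4,8) + gcd(21,12) + gcd(8,3) = 1+4+3+1 = 9.
Pick's theorem gives I = A − B/2 + 1 = 323/2 − 9/2 + 1 = 158, so the closed region contains I + B = 158 + 9 = 167 lattice points.

167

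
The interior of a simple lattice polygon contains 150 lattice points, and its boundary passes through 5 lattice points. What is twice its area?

303

Pick's theorem states A = I + B/2 − 1, so A = 150 + 5/2 − 1 = 303/2.
Hence 2A = 303.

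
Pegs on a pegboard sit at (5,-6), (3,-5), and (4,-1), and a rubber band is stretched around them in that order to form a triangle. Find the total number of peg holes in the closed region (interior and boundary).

7

Using the shoelace formula, 2A = |(5·(-5) − 3·(-6)) + (3·(-1) − 4·(-5)) + (4·(-6) − 5·(-1))| = 9, so the area is 9/2.
The number of boundary lattice points is Σ gcd(|Δx|,|Δy|) = gcd(2,1) + gcd(1,4) + gcd(1,5) = 1+1+1 = 3.
Pick's theorem gives I = A − B/2 + 1 = 9/2 − 3/2 + 1 = 4, so the closed region contains I + B = 4 + 3 = 7 lattice points.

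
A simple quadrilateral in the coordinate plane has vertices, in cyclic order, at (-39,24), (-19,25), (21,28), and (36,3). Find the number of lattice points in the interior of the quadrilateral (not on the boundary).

Using the shoelace formula, 2A = |((-39)·25 − (-19)·24) + ((-19)·28 − 21·25) + (21·3 − 36·28) + (36·24 − (-39)·3)| = 1540, so the area is 770.
Summing gcd(|Δx|,|Δy|) over the edges gives the boundary count: gcd(20,1) + gcd(40,3) + gcd(15,25) + gcd(75,21) = 1+1+5+3 = 10.
Pick's theorem gives I = A − B/2 + 1 = 770 − 10/2 + 1 = 766.

766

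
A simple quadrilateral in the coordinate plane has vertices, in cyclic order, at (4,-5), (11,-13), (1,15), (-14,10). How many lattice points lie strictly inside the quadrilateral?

211

By the shoelace formula, twice the signed area is |[4·(-13) − 11·(-5)] + [11·15 − 1·(-13)] + [1·10 − (-14)·15] + [(-14)·(-5) − 4·10]| = 431, so the area is 431/2.
Summing gcd(|Δx|,|Δy|) over the edges gives the boundary count: gcd(7,8) + gcd(10,28) + gcd(15,5) + gcd(18,15) = 1+2+5+3 = 11.
Pick's theorem gives I = A − B/2 + 1 = 431/2 − 11/2 + 1 = 211.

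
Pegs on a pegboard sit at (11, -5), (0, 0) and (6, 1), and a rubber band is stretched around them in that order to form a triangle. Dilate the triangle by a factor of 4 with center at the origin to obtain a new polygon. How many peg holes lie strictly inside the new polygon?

The shoelace formula gives twice the area as |[11·0 − 0·(-5)] + [0·1 − 6·0] + [6·(-5) − 11·1]| = 41, so the area is 41/2.
The number of boundary lattice points is Σ gcd(|Δx|,|Δy|) = gcd(11,5) + gcd(6,1) + gcd(5,6) = 1+1+1 = 3.
Scaling by 4 multiplies the area by 4² = 16 (so the new area is 328) and multiplies the boundary lattice-point count by 4, giving 12.
By Pick's theorem, the interior count of the dilated polygon is 328 − 12/2 + 1 = 323.

323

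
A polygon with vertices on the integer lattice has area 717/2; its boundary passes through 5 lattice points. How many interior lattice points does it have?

From Pick's theorem, I = A − B/2 + 1 = 717/2 − 5/2 + 1 = 357.

357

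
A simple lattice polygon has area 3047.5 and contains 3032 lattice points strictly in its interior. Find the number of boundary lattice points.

Pick's theorem gives A = I + B/2 − 1, so B = 2(A − I + 1) = 2(3047.5 − 3032 + 1) = 33.

33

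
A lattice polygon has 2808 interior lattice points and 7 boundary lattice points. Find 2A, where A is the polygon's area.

By Pick's theorem, A = I + B/2 − 1 = 2808 + 7/2 − 1 = 5621/2.
Hence 2A = 5621.

5621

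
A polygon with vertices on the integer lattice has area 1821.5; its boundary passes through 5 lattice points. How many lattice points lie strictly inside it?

1820

From Pick's theorem, I = A − B/2 + 1 = 1821.5 − 5/2 + 1 = 1820.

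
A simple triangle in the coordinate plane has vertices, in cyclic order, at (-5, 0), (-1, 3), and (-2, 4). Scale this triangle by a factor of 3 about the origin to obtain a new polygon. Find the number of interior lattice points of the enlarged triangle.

28

Using the shoelace formula, 2A = |[(-5)·3 − (-1)·0] + [(-1)·4 − (-2)·3] + [(-2)·0 − (-5)·4]| = 7, so the area is 3.5.
Summing gcd(|Δx|,|Δy|) over the edges gives the boundary count: gcd(4,3) + gcd(1,1) + gcd(3,4) = 1+1+1 = 3.
Scaling by 3 multiplies the area by 3² = 9 (so the new area is 63/2) and multiplies the boundary lattice-point count by 3, giving 9.
By Pick's theorem, the interior count of the dilated polygon is 63/2 − 9/2 + 1 = 28.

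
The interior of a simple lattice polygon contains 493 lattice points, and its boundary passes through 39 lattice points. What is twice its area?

By Pick's theorem, A = I + B/2 − 1 = 493 + 39/2 − 1 = 1023/2.
Hence 2A = 1023.

1023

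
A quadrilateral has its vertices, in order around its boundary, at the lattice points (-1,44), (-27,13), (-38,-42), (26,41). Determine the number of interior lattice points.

By the shoelace formula, twice the signed area is |((-1)·13 − (-27)·44) + ((-27)·(-42) − (-38)·13) + ((-38)·41 − 26·(-42)) + (26·44 − (-1)·41)| = 3522, so the area is 1761.
The number of boundary lattice points is Σ gcd(|Δx|,|Δy|) = gcd(26,31) + gcd(11,55) + gcd(64,83) + gcd(27,3) = 1+11+1+3 = 16.
Pick's theorem gives I = A − B/2 + 1 = 1761 − 16/2 + 1 = 1754.

1754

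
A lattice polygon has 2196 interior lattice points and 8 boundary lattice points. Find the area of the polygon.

By Pick's theorem, A = I + B/2 − 1 = 2196 + 8/2 − 1 = 2199.

2199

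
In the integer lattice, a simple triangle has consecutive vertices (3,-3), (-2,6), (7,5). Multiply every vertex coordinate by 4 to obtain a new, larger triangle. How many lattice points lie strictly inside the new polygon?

597

The shoelace formula gives twice the area as |[3·6 − (-2)·(-3)] + [(-2)·5 − 7·6] + [7·(-3) − 3·5]| = 76, so the area is 38.
The number of boundary lattice points is Σ gcd(|Δx|,|Δy|) = gcd(5,9) + gcd(9,1) + gcd(4,8) = 1+1+4 = 6.
Scaling by 4 multiplies the area by 4² = 16 (so the new area is 608) and multiplies the boundary lattice-point count by 4, giving 24.
By Pick's theorem, the interior count of the dilated polygon is 608 − 24/2 + 1 = 597.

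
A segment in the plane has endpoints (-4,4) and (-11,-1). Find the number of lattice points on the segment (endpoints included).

2

The number of lattice points on a segment between lattice points is gcd(|Δx|,|Δy|) + 1 = gcd(7,5) + 1 = 1 + 1 = 2.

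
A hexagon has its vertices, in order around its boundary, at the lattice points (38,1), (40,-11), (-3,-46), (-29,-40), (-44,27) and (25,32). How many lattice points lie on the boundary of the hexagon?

8

Along each edge there are gcd(|Δx|,|Δy|)+1 lattice points, so counting each shared vertex once the boundary has gcd(2,12) + gcd(43,35) + gcd(26,6) + gcd(15,67) + gcd(69,5) + gcd(13,31) = 2+1+2+1+1+1 = 8.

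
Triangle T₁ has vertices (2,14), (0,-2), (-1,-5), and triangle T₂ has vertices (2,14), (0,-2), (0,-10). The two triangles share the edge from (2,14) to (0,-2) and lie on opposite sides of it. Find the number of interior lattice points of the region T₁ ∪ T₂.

8

The union is the simple quadrilateral with vertices (2,14), (-1,-5), (0,-2), (0,-10) in order.
By the shoelace formula, twice the signed area is |(2·(-5) − (-1)·14) + ((-1)·(-2) − 0·(-5)) + (0·(-10) − 0·(-2)) + (0·14 − 2·(-10))| = 26, so the area is 13.
The number of boundary lattice points is Σ gcd(|Δx|,|Δy|) = gcd(3,19) + gcd(1,3) + gcd(0,8) + gcd(2,24) = 1+1+8+2 = 12.
By Pick's theorem I = A − B/2 + 1 = 13 − 12/2 + 1 = 8.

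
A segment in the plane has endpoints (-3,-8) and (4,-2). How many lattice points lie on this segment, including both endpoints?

The number of lattice points on a segment between lattice points is gcd(|Δx|,|Δy|) + 1 = gcd(7,6) + 1 = 1 + 1 = 2.

2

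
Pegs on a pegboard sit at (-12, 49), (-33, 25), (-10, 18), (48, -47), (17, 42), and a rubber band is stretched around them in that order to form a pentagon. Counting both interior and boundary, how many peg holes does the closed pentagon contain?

Using the shoelace formula, 2A = |((-12)·25 − (-33)·49) + ((-33)·18 − (-10)·25) + ((-10)·(-47) − 48·18) + (48·42 − 17·(-47)) + (17·49 − (-12)·42)| = 4731, so the area is 2365.5.
The number of boundary lattice points is Σ gcd(|Δx|,|Δy|) = gcd(21,24) + gcd(23,7) + gcd(58,65) + gcd(31,89) + gcd(29,7) = 3+1+1+1+1 = 7.
Pick's theorem gives I = A − B/2 + 1 = 2365.5 − 7/2 + 1 = 2363, so the closed region contains I + B = 2363 + 7 = 2370 lattice points.

2370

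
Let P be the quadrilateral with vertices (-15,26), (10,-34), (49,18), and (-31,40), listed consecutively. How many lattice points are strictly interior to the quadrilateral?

2194

Using the shoelace formula, 2A = |((-15)·(-34) − 10·26) + (10·18 − 49·(-34)) + (49·40 − (-31)·18) + ((-31)·26 − (-15)·40)| = 4408, so the area is 2204.
Summing gcd(|Δx|,|Δy|) over the edges gives the boundary count: gcd(25,60) + gcd(39,52) + gcd(80,22) + gcd(16,14) = 5+13+2+2 = 22.
By Pick's theorem A = I + B/2 − 1, so I = 2204 − 22/2 + 1 = 2194.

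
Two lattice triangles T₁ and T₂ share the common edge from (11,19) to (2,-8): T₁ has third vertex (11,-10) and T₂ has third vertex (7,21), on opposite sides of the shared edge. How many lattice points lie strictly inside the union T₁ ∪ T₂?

178

The union is the simple quadrilateral with vertices (11,19), (11,-10), (2,-8), (7,21) in order.
By the shoelace formula, twice the signed area is |[11·(-10) − 11·19] + [11·(-8) − 2·(-10)] + [2·21 − 7·(-8)] + [7·19 − 11·21]| = 387, so the area is 193.5.
Along each edge there are gcd(|Δx|,|Δy|)+1 lattice points, so counting each shared vertex once the boundary has gcd(0,29) + gcd(9,2) + gcd(5,29) + gcd(4,2) = 29+1+1+2 = 33.
By Pick's theorem I = A − B/2 + 1 = 193.5 − 33/2 + 1 = 178.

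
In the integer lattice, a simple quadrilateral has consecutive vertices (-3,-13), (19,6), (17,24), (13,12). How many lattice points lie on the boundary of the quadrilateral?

Summing gcd(|Δx|,|Δy|) over the edges gives the boundary count: gcd(22,19) + gcd(2,18) + gcd(4,12) + gcd(16,25) = 1+2+4+1 = 8.

8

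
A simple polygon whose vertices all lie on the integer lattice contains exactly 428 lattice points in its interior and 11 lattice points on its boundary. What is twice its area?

Pick's theorem states A = I + B/2 − 1, so A = 428 + 11/2 − 1 = 865/2.
Hence 2A = 865.

865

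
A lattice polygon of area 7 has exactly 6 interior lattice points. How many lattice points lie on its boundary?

4

Pick's theorem gives A = I + B/2 − 1, so B = 2(A − I + 1) = 2(7 − 6 + 1) = 4.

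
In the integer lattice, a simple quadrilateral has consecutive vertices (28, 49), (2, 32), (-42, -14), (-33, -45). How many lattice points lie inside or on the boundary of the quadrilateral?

1596

By the shoelace formula, twice the signed area is |[28·32 − 2·49] + [2·(-14) − (-42)·32] + [(-42)·(-45) − (-33)·(-14)] + [(-33)·49 − 28·(-45)]| = 3185, so the area is 1592.5.
Along each edge there are gcd(|Δx|,|Δy|)+1 lattice points, so counting each shared vertex once the boundary has gcd(26,17) + gcd(44,46) + gcd(9,31) + gcd(61,94) = 1+2+1+1 = 5.
Pick's theorem gives I = A − B/2 + 1 = 1592.5 − 5/2 + 1 = 1591, so the closed region contains I + B = 1591 + 5 = 1596 lattice points.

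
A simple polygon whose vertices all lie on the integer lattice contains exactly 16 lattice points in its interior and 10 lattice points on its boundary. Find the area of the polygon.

Pick's theorem states A = I + B/2 − 1, so A = 16 + 10/2 − 1 = 20.

20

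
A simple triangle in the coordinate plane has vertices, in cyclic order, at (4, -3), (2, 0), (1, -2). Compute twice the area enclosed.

Using the shoelace formula, 2A = |(4·0 − 2·(-3)) + (2·(-2) − 1·0) + (1·(-3) − 4·(-2))| = 7, so the area is 3.5.

7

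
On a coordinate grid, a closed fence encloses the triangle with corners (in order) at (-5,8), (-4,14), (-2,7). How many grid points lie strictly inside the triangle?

9

By the shoelace formula, twice the signed area is |((-5)·14 − (-4)·8) + ((-4)·7 − (-2)·14) + ((-2)·8 − (-5)·7)| = 19, so the area is 9.5.
The number of boundary lattice points is Σ gcd(|Δx|,|Δy|) = gcd(1,6) + gcd(2,7) + gcd(3,1) = 1+1+1 = 3.
By Pick's theorem A = I + B/2 − 1, so I = 9.5 − 3/2 + 1 = 9.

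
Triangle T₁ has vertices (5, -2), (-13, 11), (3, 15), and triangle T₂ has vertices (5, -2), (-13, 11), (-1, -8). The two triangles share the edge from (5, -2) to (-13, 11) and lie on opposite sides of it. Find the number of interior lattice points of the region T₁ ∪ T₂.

228

The union is the simple quadrilateral with vertices (5, -2), (3, 15), (-13, 11), (-1, -8) in order.
By the shoelace formula, twice the signed area is |(5·15 − 3·(-2)) + (3·11 − (-13)·15) + ((-13)·(-8) − (-1)·11) + ((-1)·(-2) − 5·(-8))| = 466, so the area is 233.
Along each edge there are gcd(|Δx|,|Δy|)+1 lattice points, so counting each shared vertex once the boundary has gcd(2,17) + gcd(16,4) + gcd(12,19) + gcd(6,6) = 1+4+1+6 = 12.
By Pick's theorem I = A − B/2 + 1 = 233 − 12/2 + 1 = 228.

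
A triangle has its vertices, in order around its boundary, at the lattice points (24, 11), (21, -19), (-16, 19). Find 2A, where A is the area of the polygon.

The shoelace formula gives twice the area as |(24·(-19) − 21·11) + (21·19 − (-16)·(-19)) + ((-16)·11 − 24·19)| = 1224, so the area is 612.

1224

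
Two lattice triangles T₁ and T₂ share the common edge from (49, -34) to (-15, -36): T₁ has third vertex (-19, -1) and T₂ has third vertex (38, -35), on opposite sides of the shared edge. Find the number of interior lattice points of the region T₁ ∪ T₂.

The union is the simple quadrilateral with vertices (49, -34), (-19, -1), (-15, -36), (38, -35) in order.
Using the shoelace formula, 2A = |(49·(-1) − (-19)·(-34)) + ((-19)·(-36) − (-15)·(-1)) + ((-15)·(-35) − 38·(-36)) + (38·(-34) − 49·(-35))| = 2290, so the area is 1145.
The number of boundary lattice points is Σ gcd(|Δx|,|Δy|) = gcd(68,33) + gcd(4,35) + gcd(53,1) + gcd(11,1) = 1+1+1+1 = 4.
By Pick's theorem I = A − B/2 + 1 = 1145 − 4/2 + 1 = 1144.

1144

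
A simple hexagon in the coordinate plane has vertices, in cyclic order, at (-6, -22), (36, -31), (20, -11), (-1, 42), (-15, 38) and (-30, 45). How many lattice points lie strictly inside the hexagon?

2004

Using the shoelace formula, 2A = |[(-6)·(-31) − 36·(-22)] + [36·(-11) − 20·(-31)] + [20·42 − (-1)·(-11)] + [(-1)·38 − (-15)·42] + [(-15)·45 − (-30)·38] + [(-30)·(-22) − (-6)·45]| = 4018, so the area is 2009.
Summing gcd(|Δx|,|Δy|) over the edges gives the boundary count: gcd(42,9) + gcd(16,20) + gcd(21,53) + gcd(14,4) + gcd(15,7) + gcd(24,67) = 3+4+1+2+1+1 = 12.
By Pick's theorem A = I + B/2 − 1, so I = 2009 − 12/2 + 1 = 2004.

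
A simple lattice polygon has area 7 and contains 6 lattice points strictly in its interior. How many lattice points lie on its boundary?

Pick's theorem gives A = I + B/2 − 1, so B = 2(A − I + 1) = 2(7 − 6 + 1) = 4.

4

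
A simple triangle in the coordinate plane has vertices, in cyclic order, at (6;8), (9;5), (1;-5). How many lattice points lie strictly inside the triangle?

25

The shoelace formula gives twice the area as |[6·5 − 9·8] + [9·(-5) − 1·5] + [1·8 − 6·(-5)]| = 54, so the area is 27.
Along each edge there are gcd(|Δx|,|Δy|)+1 lattice points, so counting each shared vertex once the boundary has gcd(3,3) + gcd(8,10) + gcd(5,13) = 3+2+1 = 6.
Pick's theorem gives I = A − B/2 + 1 = 27 − 6/2 + 1 = 25.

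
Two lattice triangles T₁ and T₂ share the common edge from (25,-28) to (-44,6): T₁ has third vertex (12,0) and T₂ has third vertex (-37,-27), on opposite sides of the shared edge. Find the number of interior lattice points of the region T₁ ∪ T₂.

1763

The union is the simple quadrilateral with vertices (25,-28), (12,0), (-44,6), (-37,-27) in order.
The shoelace formula gives twice the area as |[25·0 − 12·(-28)] + [12·6 − (-44)·0] + [(-44)·(-27) − (-37)·6] + [(-37)·(-28) − 25·(-27)]| = 3529, so the area is 3529/2.
Along each edge there are gcd(|Δx|,|Δy|)+1 lattice points, so counting each shared vertex once the boundary has gcd(13,28) + gcd(56,6) + gcd(7,33) + gcd(62,1) = 1+2+1+1 = 5.
By Pick's theorem I = A − B/2 + 1 = 3529/2 − 5/2 + 1 = 1763.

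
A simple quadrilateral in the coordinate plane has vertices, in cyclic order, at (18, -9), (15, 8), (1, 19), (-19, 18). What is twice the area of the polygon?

By the shoelace formula, twice the signed area is |[18·8 − 15·(-9)] + [15·19 − 1·8] + [1·18 − (-19)·19] + [(-19)·(-9) − 18·18]| = 782, so the area is 391.

782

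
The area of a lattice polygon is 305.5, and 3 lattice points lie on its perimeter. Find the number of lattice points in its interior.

From Pick's theorem, I = A − B/2 + 1 = 305.5 − 3/2 + 1 = 305.

305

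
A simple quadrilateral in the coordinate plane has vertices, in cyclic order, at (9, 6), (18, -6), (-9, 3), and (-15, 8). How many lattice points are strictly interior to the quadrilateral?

169

By the shoelace formula, twice the signed area is |[9·(-6) − 18·6] + [18·3 − (-9)·(-6)] + [(-9)·8 − (-15)·3] + [(-15)·6 − 9·8]| = 351, so the area is 351/2.
Along each edge there are gcd(|Δx|,|Δy|)+1 lattice points, so counting each shared vertex once the boundary has gcd(9,12) + gcd(27,9) + gcd(6,5) + gcd(24,2) = 3+9+1+2 = 15.
Pick's theorem gives I = A − B/2 + 1 = 351/2 − 15/2 + 1 = 169.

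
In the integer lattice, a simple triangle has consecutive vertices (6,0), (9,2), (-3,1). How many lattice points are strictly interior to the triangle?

10

By the shoelace formula, twice the signed area is |[6·2 − 9·0] + [9·1 − (-3)·2] + [(-3)·0 − 6·1]| = 21, so the area is 10.5.
The number of boundary lattice points is Σ gcd(|Δx|,|Δy|) = gcd(3,2) + gcd(12,1) + gcd(9,1) = 1+1+1 = 3.
Pick's theorem gives I = A − B/2 + 1 = 10.5 − 3/2 + 1 = 10.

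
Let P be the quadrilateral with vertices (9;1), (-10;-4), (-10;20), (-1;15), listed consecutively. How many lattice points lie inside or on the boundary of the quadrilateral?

The shoelace formula gives twice the area as |(9·(-4) − (-10)·1) + ((-10)·20 − (-10)·(-4)) + ((-10)·15 − (-1)·20) + ((-1)·1 − 9·15)| = 532, so the area is 266.
The number of boundary lattice points is Σ gcd(|Δx|,|Δy|) = gcd(19,5) + gcd(0,24) + gcd(9,5) + gcd(10,14) = 1+24+1+2 = 28.
Pick's theorem gives I = A − B/2 + 1 = 266 − 28/2 + 1 = 253, so the closed region contains I + B = 253 + 28 = 281 lattice points.

281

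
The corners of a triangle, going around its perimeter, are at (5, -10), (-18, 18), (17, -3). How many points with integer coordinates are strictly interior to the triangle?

245

By the shoelace formula, twice the signed area is |(5·18 − (-18)·(-10)) + ((-18)·(-3) − 17·18) + (17·(-10) − 5·(-3))| = 497, so the area is 497/2.
The number of boundary lattice points is Σ gcd(|Δx|,|Δy|) = gcd(23,28) + gcd(35,21) + gcd(12,7) = 1+7+1 = 9.
By Pick's theorem A = I + B/2 − 1, so I = 497/2 − 9/2 + 1 = 245.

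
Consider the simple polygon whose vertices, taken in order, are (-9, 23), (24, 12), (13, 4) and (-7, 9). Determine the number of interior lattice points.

319

Using the shoelace formula, 2A = |((-9)·12 − 24·23) + (24·4 − 13·12) + (13·9 − (-7)·4) + ((-7)·23 − (-9)·9)| = 655, so the area is 327.5.
Summing gcd(|Δx|,|Δy|) over the edges gives the boundary count: gcd(33,11) + gcd(11,8) + gcd(20,5) + gcd(2,14) = 11+1+5+2 = 19.
By Pick's theorem A = I + B/2 − 1, so I = 327.5 − 19/2 + 1 = 319.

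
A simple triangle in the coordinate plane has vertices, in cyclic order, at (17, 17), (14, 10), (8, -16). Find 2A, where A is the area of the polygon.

36

By the shoelace formula, twice the signed area is |(17·10 − 14·17) + (14·(-16) − 8·10) + (8·17 − 17·(-16))| = 36, so the area is 18.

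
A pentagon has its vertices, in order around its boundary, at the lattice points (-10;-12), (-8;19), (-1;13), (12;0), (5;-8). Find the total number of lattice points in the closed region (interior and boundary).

391

The shoelace formula gives twice the area as |[(-10)·19 − (-8)·(-12)] + [(-8)·13 − (-1)·19] + [(-1)·0 − 12·13] + [12·(-8) − 5·0] + [5·(-12) − (-10)·(-8)]| = 763, so the area is 763/2.
Along each edge there are gcd(|Δx|,|Δy|)+1 lattice points, so counting each shared vertex once the boundary has gcd(2,31) + gcd(7,6) + gcd(13,13) + gcd(7,8) + gcd(15,4) = 1+1+13+1+1 = 17.
Pick's theorem gives I = A − B/2 + 1 = 763/2 − 17/2 + 1 = 374, so the closed region contains I + B = 374 + 17 = 391 lattice points.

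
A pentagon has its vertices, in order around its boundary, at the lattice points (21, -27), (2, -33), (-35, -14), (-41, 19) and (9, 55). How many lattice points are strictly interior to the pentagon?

Using the shoelace formula, 2A = |(21·(-33) − 2·(-27)) + (2·(-14) − (-35)·(-33)) + ((-35)·19 − (-41)·(-14)) + ((-41)·55 − 9·19) + (9·(-27) − 21·55)| = 6885, so the area is 6885/2.
The number of boundary lattice points is Σ gcd(|Δx|,|Δy|) = gcd(19,6) + gcd(37,19) + gcd(6,33) + gcd(50,36) + gcd(12,82) = 1+1+3+2+2 = 9.
Pick's theorem gives I = A − B/2 + 1 = 6885/2 − 9/2 + 1 = 3439.

3439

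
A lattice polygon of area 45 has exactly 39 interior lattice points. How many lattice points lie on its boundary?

Pick's theorem gives A = I + B/2 − 1, so B = 2(A − I + 1) = 2(45 − 39 + 1) = 14.

14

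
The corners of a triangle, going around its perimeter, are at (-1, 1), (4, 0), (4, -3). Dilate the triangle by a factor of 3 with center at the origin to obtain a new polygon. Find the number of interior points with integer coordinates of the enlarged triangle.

61

Using the shoelace formula, 2A = |((-1)·0 − 4·1) + (4·(-3) − 4·0) + (4·1 − (-1)·(-3))| = 15, so the area is 15/2.
Summing gcd(|Δx|,|Δy|) over the edges gives the boundary count: gcd(5,1) + gcd(0,3) + gcd(5,4) = 1+3+1 = 5.
Scaling by 3 multiplies the area by 3² = 9 (so the new area is 135/2) and multiplies the boundary lattice-point count by 3, giving 15.
By Pick's theorem, the interior count of the dilated polygon is 135/2 − 15/2 + 1 = 61.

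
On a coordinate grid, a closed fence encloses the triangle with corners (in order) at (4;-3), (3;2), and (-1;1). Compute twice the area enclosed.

Using the shoelace formula, 2A = |[4·2 − 3·(-3)] + [3·1 − (-1)·2] + [(-1)·(-3) − 4·1]| = 21, so the area is 21/2.

21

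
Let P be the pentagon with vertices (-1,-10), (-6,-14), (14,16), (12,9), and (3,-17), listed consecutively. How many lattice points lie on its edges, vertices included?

Summing gcd(|Δx|,|Δy|) over the edges gives the boundary count: gcd(5,4) + gcd(20,30) + gcd(2,7) + gcd(9,26) + gcd(4,7) = 1+10+1+1+1 = 14.

14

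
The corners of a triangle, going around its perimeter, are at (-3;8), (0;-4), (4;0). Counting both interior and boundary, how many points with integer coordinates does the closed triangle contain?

By the shoelace formula, twice the signed area is |[(-3)·(-4) − 0·8] + [0·0 − 4·(-4)] + [4·8 − (-3)·0]| = 60, so the area is 30.
Summing gcd(|Δx|,|Δy|) over the edges gives the boundary count: gcd(3,12) + gcd(4,4) + gcd(7,8) = 3+4+1 = 8.
Pick's theorem gives I = A − B/2 + 1 = 30 − 8/2 + 1 = 27, so the closed region contains I + B = 27 + 8 = 35 lattice points.

35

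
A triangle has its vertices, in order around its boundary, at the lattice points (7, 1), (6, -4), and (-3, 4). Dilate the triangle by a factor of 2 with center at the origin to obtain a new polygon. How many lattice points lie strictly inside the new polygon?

104

By the shoelace formula, twice the signed area is |(7·(-4) − 6·1) + (6·4 − (-3)·(-4)) + ((-3)·1 − 7·4)| = 53, so the area is 53/2.
Along each edge there are gcd(|Δx|,|Δy|)+1 lattice points, so counting each shared vertex once the boundary has gcd(1,5) + gcd(9,8) + gcd(10,3) = 1+1+1 = 3.
Scaling by 2 multiplies the area by 2² = 4 (so the new area is 106) and multiplies the boundary lattice-point count by 2, giving 6.
By Pick's theorem, the interior count of the dilated polygon is 106 − 6/2 + 1 = 104.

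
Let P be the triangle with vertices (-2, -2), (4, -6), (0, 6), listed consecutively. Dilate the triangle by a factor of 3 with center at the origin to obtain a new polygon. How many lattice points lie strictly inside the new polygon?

241

The shoelace formula gives twice the area as |((-2)·(-6) − 4·(-2)) + (4·6 − 0·(-6)) + (0·(-2) − (-2)·6)| = 56, so the area is 28.
Summing gcd(|Δx|,|Δy|) over the edges gives the boundary count: gcd(6,4) + gcd(4,12) + gcd(2,8) = 2+4+2 = 8.
Scaling by 3 multiplies the area by 3² = 9 (so the new area is 252) and multiplies the boundary lattice-point count by 3, giving 24.
By Pick's theorem, the interior count of the dilated polygon is 252 − 24/2 + 1 = 241.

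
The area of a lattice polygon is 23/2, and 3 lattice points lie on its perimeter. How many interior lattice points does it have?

11

From Pick's theorem, I = A − B/2 + 1 = 23/2 − 3/2 + 1 = 11.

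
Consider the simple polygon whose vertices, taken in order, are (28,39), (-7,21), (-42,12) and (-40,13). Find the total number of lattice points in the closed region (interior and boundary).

Using the shoelace formula, 2A = |(28·21 − (-7)·39) + ((-7)·12 − (-42)·21) + ((-42)·13 − (-40)·12) + ((-40)·39 − 28·13)| = 331, so the area is 331/2.
Summing gcd(|Δx|,|Δy|) over the edges gives the boundary count: gcd(35,18) + gcd(35,9) + gcd(2,1) + gcd(68,26) = 1+1+1+2 = 5.
Pick's theorem gives I = A − B/2 + 1 = 331/2 − 5/2 + 1 = 164, so the closed region contains I + B = 164 + 5 = 169 lattice points.

169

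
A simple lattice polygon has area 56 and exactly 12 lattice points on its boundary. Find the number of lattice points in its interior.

51

Pick's theorem A = I + B/2 − 1 rearranges to I = A − B/2 + 1 = 56 − 12/2 + 1 = 51.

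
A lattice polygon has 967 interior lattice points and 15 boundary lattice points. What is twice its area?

Pick's theorem states A = I + B/2 − 1, so A = 967 + 15/2 − 1 = 1947/2.
Hence 2A = 1947.

1947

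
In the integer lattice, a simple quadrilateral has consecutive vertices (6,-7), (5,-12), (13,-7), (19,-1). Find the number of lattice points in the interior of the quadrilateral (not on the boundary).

By the shoelace formula, twice the signed area is |(6·(-12) − 5·(-7)) + (5·(-7) − 13·(-12)) + (13·(-1) − 19·(-7)) + (19·(-7) − 6·(-1))| = 77, so the area is 77/2.
Along each edge there are gcd(|Δx|,|Δy|)+1 lattice points, so counting each shared vertex once the boundary has gcd(1,5) + gcd(8,5) + gcd(6,6) + gcd(13,6) = 1+1+6+1 = 9.
By Pick's theorem A = I + B/2 − 1, so I = 77/2 − 9/2 + 1 = 35.

35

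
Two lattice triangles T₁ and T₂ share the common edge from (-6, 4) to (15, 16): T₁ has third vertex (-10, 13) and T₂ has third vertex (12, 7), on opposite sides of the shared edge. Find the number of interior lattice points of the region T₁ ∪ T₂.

The union is the simple quadrilateral with vertices (-6, 4), (-10, 13), (15, 16), (12, 7) in order.
Using the shoelace formula, 2A = |[(-6)·13 − (-10)·4] + [(-10)·16 − 15·13] + [15·7 − 12·16] + [12·4 − (-6)·7]| = 390, so the area is 195.
Summing gcd(|Δx|,|Δy|) over the edges gives the boundary count: gcd(4,9) + gcd(25,3) + gcd(3,9) + gcd(18,3) = 1+1+3+3 = 8.
By Pick's theorem I = A − B/2 + 1 = 195 − 8/2 + 1 = 192.

192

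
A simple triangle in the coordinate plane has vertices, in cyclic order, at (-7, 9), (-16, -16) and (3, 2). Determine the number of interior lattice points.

156

Using the shoelace formula, 2A = |[(-7)·(-16) − (-16)·9] + [(-16)·2 − 3·(-16)] + [3·9 − (-7)·2]| = 313, so the area is 313/2.
The number of boundary lattice points is Σ gcd(|Δx|,|Δy|) = gcd(9,25) + gcd(19,18) + gcd(10,7) = 1+1+1 = 3.
Pick's theorem gives I = A − B/2 + 1 = 313/2 − 3/2 + 1 = 156.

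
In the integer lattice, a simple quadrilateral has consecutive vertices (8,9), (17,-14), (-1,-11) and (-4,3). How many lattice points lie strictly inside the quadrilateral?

Using the shoelace formula, 2A = |[8·(-14) − 17·9] + [17·(-11) − (-1)·(-14)] + [(-1)·3 − (-4)·(-11)] + [(-4)·9 − 8·3]| = 573, so the area is 286.5.
Along each edge there are gcd(|Δx|,|Δy|)+1 lattice points, so counting each shared vertex once the boundary has gcd(9,23) + gcd(18,3) + gcd(3,14) + gcd(12,6) = 1+3+1+6 = 11.
By Pick's theorem A = I + B/2 − 1, so I = 286.5 − 11/2 + 1 = 282.

282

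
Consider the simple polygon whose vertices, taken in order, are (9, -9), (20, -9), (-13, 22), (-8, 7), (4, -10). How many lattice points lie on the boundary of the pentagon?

The number of boundary lattice points is Σ gcd(|Δx|,|Δy|) = gcd(11,0) + gcd(33,31) + gcd(5,15) + gcd(12,17) + gcd(5,1) = 11+1+5+1+1 = 19.

19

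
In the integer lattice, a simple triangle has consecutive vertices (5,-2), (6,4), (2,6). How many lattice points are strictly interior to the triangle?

Using the shoelace formula, 2A = |[5·4 − 6·(-2)] + [6·6 − 2·4] + [2·(-2) − 5·6]| = 26, so the area is 13.
The number of boundary lattice points is Σ gcd(|Δx|,|Δy|) = gcd(1,6) + gcd(4,2) + gcd(3,8) = 1+2+1 = 4.
By Pick's theorem A = I + B/2 − 1, so I = 13 − 4/2 + 1 = 12.

12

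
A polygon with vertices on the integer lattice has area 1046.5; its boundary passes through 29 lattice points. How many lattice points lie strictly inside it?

From Pick's theorem, I = A − B/2 + 1 = 1046.5 − 29/2 + 1 = 1033.

1033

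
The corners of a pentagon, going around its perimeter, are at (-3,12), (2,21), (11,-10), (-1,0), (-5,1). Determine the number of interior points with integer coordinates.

Using the shoelace formula, 2A = |((-3)·21 − 2·12) + (2·(-10) − 11·21) + (11·0 − (-1)·(-10)) + ((-1)·1 − (-5)·0) + ((-5)·12 − (-3)·1)| = 406, so the area is 203.
The number of boundary lattice points is Σ gcd(|Δx|,|Δy|) = gcd(5,9) + gcd(9,31) + gcd(12,10) + gcd(4,1) + gcd(2,11) = 1+1+2+1+1 = 6.
By Pick's theorem A = I + B/2 − 1, so I = 203 − 6/2 + 1 = 201.

201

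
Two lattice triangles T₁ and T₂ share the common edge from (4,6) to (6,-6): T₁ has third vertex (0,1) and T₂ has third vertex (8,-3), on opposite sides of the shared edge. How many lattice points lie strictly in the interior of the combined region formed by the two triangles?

The union is the simple quadrilateral with vertices (4,6), (0,1), (6,-6), (8,-3) in order.
The shoelace formula gives twice the area as |(4·1 − 0·6) + (0·(-6) − 6·1) + (6·(-3) − 8·(-6)) + (8·6 − 4·(-3))| = 88, so the area is 44.
Along each edge there are gcd(|Δx|,|Δy|)+1 lattice points, so counting each shared vertex once the boundary has gcd(4,5) + gcd(6,7) + gcd(2,3) + gcd(4,9) = 1+1+1+1 = 4.
By Pick's theorem I = A − B/2 + 1 = 44 − 4/2 + 1 = 43.

43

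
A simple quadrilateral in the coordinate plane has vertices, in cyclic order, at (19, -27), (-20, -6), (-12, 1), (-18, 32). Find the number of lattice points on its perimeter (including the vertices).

6

The number of boundary lattice points is Σ gcd(|Δx|,|Δy|) = gcd(39,21) + gcd(8,7) + gcd(6,31) + gcd(37,59) = 3+1+1+1 = 6.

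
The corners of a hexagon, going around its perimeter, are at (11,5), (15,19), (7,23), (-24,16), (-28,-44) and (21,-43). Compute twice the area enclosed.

The shoelace formula gives twice the area as |[11·19 − 15·5] + [15·23 − 7·19] + [7·16 − (-24)·23] + [(-24)·(-44) − (-28)·16] + [(-28)·(-43) − 21·(-44)] + [21·5 − 11·(-43)]| = 5220, so the area is 2610.

5220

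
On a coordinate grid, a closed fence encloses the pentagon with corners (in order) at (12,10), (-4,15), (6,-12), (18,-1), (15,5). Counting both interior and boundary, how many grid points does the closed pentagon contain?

By the shoelace formula, twice the signed area is |[12·15 − (-4)·10] + [(-4)·(-12) − 6·15] + [6·(-1) − 18·(-12)] + [18·5 − 15·(-1)] + [15·10 − 12·5]| = 583, so the area is 291.5.
Summing gcd(|Δx|,|Δy|) over the edges gives the boundary count: gcd(16,5) + gcd(10,27) + gcd(12,11) + gcd(3,6) + gcd(3,5) = 1+1+1+3+1 = 7.
Pick's theorem gives I = A − B/2 + 1 = 291.5 − 7/2 + 1 = 289, so the closed region contains I + B = 289 + 7 = 296 lattice points.

296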